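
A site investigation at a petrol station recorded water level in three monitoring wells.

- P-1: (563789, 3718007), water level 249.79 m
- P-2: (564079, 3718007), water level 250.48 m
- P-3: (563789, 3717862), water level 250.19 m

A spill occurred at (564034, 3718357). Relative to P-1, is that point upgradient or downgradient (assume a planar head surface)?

∂h/∂x = (250.48 − 249.79) / (564079 − 563789) = +0.002379
∂h/∂y = (250.19 − 249.79) / (3717862 − 3718007) = -0.002759
Head at (564034, 3718357) = 249.79 + (+0.002379)·(245) + (-0.002759)·(350) = 249.41 m.
That is lower than the 249.79 m at P-1, so the point is downgradient.

downgradient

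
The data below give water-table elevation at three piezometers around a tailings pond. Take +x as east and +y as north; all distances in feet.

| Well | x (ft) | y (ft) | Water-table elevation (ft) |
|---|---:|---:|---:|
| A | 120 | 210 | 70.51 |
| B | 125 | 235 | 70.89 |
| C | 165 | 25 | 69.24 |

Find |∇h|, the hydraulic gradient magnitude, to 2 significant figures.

Taking A as reference: B−A = (5, 25, +0.38); C−A = (45, -185, -1.27).
Solve a·Δx + b·Δy = Δh: det = 5·(-185) − 45·25 = -2050.
∂h/∂x = [(+0.38)·(-185) − (-1.27)·25] / -2050 = +0.01880
∂h/∂y = [5·(-1.27) − 45·(+0.38)] / -2050 = +0.01144
|∇h| = √(0.01880² + 0.01144²) = 0.02201

0.022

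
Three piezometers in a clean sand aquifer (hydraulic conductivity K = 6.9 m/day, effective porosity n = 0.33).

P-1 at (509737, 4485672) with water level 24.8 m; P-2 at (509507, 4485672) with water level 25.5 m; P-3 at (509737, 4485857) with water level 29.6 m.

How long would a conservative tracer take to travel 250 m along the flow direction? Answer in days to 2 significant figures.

∂h/∂x = (25.5 − 24.8) / (509507 − 509737) = -0.003043
∂h/∂y = (29.6 − 24.8) / (4485857 − 4485672) = +0.02595
|∇h| = √(-0.003043² + 0.02595²) = 0.02613
Seepage velocity v = K·i/n = 6.9 × 0.02613 / 0.33 = 0.5464 m/day.
t = 250 / 0.5464 = 457.5 days.

460 days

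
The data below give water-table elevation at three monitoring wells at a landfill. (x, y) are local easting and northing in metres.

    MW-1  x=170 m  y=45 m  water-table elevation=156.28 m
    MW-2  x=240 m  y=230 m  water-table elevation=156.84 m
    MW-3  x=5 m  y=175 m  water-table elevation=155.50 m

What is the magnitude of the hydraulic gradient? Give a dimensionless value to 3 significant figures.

0.00556

Taking MW-1 as reference: MW-2−MW-1 = (70, 185, +0.56); MW-3−MW-1 = (-165, 130, -0.78).
Solve a·Δx + b·Δy = Δh: det = 70·130 − (-165)·185 = 39625.
∂h/∂x = [(+0.56)·130 − (-0.78)·185] / 39625 = +0.005479
∂h/∂y = [70·(-0.78) − (-165)·(+0.56)] / 39625 = +0.0009539
|∇h| = √(0.005479² + 0.0009539²) = 0.005561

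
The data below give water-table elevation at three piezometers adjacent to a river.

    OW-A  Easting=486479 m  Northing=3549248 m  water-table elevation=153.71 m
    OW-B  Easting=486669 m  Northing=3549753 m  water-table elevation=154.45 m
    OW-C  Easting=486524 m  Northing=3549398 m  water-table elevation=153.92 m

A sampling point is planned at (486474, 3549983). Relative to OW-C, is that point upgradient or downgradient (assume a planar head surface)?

Three-point gradient (reference OW-A): Δ to OW-B = (190, 505, +0.74), Δ to OW-C = (45, 150, +0.21).
∂h/∂x = +0.0008571, ∂h/∂y = +0.001143 (det = 5775).
Head at (486474, 3549983) = 153.71 + (+0.0008571)·(-5) + (+0.001143)·(735) = 154.55 m.
That is higher than the 153.92 m at OW-C, so the point is upgradient.

upgradient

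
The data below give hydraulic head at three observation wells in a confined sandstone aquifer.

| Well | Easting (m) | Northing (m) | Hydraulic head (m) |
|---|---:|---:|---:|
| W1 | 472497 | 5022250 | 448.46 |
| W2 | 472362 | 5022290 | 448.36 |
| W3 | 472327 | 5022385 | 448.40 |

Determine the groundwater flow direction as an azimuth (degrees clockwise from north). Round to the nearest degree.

With h = a·x + b·y + c and W1 as origin, the differences give:
  (-135)·a + 40·b = -0.10
  (-170)·a + 135·b = -0.06
Eliminate b (×135 and ×40, subtract): -11425·a = -11.100 → a = ∂h/∂x = +0.0009716
Back-substitute: b = ∂h/∂y = +0.0007790.
Flow direction (−∇h) has components (-0.0009716 E, -0.0007790 N).
Azimuth = atan2(E, N) = atan2(-0.0009716, -0.0007790) = 231.3° ≈ 231°.

231°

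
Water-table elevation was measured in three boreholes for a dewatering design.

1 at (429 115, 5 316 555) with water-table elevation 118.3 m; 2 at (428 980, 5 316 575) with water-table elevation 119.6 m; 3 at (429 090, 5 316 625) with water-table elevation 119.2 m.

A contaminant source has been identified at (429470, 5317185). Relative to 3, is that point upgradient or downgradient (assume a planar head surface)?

Differences from 1: to 2 (Δx, Δy, Δh) = (-135, 20, +1.3); to 3 = (-25, 70, +0.9).
Solve a·Δx + b·Δy = Δh: det = (-135)·70 − (-25)·20 = -8950.
∂h/∂x = [(+1.3)·70 − (+0.9)·20] / -8950 = -0.008156
∂h/∂y = [(-135)·(+0.9) − (-25)·(+1.3)] / -8950 = +0.009944
Head at (429470, 5317185) = 118.3 + (-0.008156)·(355) + (+0.009944)·(630) = 121.67 m.
That is higher than the 119.2 m at 3, so the point is upgradient.

upgradient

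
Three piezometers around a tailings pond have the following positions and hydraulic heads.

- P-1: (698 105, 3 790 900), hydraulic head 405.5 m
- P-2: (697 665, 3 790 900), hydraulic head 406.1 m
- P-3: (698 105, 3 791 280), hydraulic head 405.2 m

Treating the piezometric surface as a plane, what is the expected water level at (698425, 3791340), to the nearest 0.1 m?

404.7 m

∂h/∂x = (406.1 − 405.5) / (697665 − 698105) = -0.001364
∂h/∂y = (405.2 − 405.5) / (3791280 − 3790900) = -0.0007895
h(698425, 3791340) = 405.5 + (-0.001364)·(320) + (-0.0007895)·(440) = 405.5 -0.436 -0.347 = 404.716 m.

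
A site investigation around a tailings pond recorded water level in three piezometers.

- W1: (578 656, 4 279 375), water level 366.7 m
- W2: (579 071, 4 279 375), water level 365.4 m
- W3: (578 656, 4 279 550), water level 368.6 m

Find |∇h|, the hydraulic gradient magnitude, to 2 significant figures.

0.011

∂h/∂x = (365.4 − 366.7) / (579071 − 578656) = -0.003133
∂h/∂y = (368.6 − 366.7) / (4279550 − 4279375) = +0.01086
|∇h| = √(-0.003133² + 0.01086²) = 0.0113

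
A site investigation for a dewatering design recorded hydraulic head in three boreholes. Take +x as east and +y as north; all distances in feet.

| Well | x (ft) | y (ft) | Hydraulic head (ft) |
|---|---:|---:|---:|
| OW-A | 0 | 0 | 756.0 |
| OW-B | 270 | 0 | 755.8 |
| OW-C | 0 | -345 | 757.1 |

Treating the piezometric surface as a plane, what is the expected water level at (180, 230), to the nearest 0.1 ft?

∂h/∂x = (755.8 − 756.0) / (270 − 0) = -0.0007407
∂h/∂y = (757.1 − 756.0) / (-345 − 0) = -0.003188
h(180, 230) = 756.0 + (-0.0007407)·(180) + (-0.003188)·(230) = 756.0 -0.133 -0.733 = 755.133 ft.

755.1 ft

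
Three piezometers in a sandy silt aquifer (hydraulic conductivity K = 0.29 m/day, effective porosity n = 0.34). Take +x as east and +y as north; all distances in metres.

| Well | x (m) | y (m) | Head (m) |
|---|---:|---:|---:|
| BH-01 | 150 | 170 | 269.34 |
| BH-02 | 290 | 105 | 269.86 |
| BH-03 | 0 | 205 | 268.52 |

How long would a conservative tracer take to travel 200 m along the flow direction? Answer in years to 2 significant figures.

61 years

Differences from BH-01: to BH-02 (Δx, Δy, Δh) = (140, -65, +0.52); to BH-03 = (-150, 35, -0.82).
Determinant of the coordinate differences = 140·35 − (-150)·(-65) = -4850.
∂h/∂x = [(+0.52)·35 − (-0.82)·(-65)] / -4850 = +0.007237
∂h/∂y = [140·(-0.82) − (-150)·(+0.52)] / -4850 = +0.007588
|∇h| = √(0.007237² + 0.007588²) = 0.01049
Seepage velocity v = K·i/n = 0.29 × 0.01049 / 0.34 = 0.008947 m/day.
t = 200 / 0.008947 = 2.235e+04 days = 61.2 years.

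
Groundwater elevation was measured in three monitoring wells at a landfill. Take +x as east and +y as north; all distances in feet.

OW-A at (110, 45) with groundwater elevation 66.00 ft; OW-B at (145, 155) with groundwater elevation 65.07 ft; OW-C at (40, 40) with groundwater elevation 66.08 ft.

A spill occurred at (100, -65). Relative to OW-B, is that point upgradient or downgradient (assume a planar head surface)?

With h = a·x + b·y + c and OW-A as origin, the differences give:
  35·a + 110·b = -0.93
  (-70)·a + (-5)·b = +0.08
Eliminate b (×(-5) and ×110, subtract): 7525·a = -4.150 → a = ∂h/∂x = -0.0005515
Back-substitute: b = ∂h/∂y = -0.008279.
Head at (100, -65) = 66.00 + (-0.0005515)·(-10) + (-0.008279)·(-110) = 66.92 ft.
That is higher than the 65.07 ft at OW-B, so the point is upgradient.

upgradient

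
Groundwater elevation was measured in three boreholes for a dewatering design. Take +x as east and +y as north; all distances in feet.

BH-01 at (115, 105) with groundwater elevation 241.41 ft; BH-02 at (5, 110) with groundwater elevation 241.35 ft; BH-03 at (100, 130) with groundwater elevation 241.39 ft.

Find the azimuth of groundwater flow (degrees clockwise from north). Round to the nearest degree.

313°

Differences from BH-01: to BH-02 (Δx, Δy, Δh) = (-110, 5, -0.06); to BH-03 = (-15, 25, -0.02).
Determinant of the coordinate differences = (-110)·25 − (-15)·5 = -2675.
∂h/∂x = [(-0.06)·25 − (-0.02)·5] / -2675 = +0.0005234
∂h/∂y = [(-110)·(-0.02) − (-15)·(-0.06)] / -2675 = -0.0004860
Flow direction (−∇h) has components (-0.0005234 E, +0.0004860 N).
Azimuth = atan2(E, N) = atan2(-0.0005234, +0.0004860) = 312.9° ≈ 313°.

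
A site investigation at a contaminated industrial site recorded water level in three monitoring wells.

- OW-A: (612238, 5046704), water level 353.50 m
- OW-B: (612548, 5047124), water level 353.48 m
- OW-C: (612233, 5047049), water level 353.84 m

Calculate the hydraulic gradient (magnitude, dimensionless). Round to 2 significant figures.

0.0017

Three-point gradient (reference OW-A): Δ to OW-B = (310, 420, -0.02), Δ to OW-C = (-5, 345, +0.34).
∂h/∂x = -0.001373, ∂h/∂y = +0.0009656 (det = 109050).
|∇h| = √(-0.001373² + 0.0009656²) = 0.001679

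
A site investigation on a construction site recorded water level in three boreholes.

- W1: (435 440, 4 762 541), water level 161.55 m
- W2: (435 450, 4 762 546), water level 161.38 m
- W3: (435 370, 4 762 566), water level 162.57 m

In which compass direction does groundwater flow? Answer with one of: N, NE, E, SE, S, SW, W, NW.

E

Differences from W1: to W2 (Δx, Δy, Δh) = (10, 5, -0.17); to W3 = (-70, 25, +1.02).
Solve a·Δx + b·Δy = Δh: det = 10·25 − (-70)·5 = 600.
∂h/∂x = [(-0.17)·25 − (+1.02)·5] / 600 = -0.01558
∂h/∂y = [10·(+1.02) − (-70)·(-0.17)] / 600 = -0.002833
Flow = −∇h = (+0.01558 east, +0.002833 north), which points east.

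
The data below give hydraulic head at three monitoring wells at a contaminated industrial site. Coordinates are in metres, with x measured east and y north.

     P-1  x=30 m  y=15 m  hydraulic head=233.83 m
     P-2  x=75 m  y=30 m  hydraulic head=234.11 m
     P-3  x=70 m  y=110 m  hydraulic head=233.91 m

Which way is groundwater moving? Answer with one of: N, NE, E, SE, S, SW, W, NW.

With h = a·x + b·y + c and P-1 as origin, the differences give:
  45·a + 15·b = +0.28
  40·a + 95·b = +0.08
Eliminate b (×95 and ×15, subtract): 3675·a = 25.400 → a = ∂h/∂x = +0.006912
Back-substitute: b = ∂h/∂y = -0.002068.
Flow = −∇h = (-0.006912 east, +0.002068 north), which points west.

W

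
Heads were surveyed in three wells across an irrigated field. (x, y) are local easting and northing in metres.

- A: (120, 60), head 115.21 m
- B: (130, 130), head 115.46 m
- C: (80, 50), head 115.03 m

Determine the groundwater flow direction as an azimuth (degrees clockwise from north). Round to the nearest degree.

231°

Differences from A: to B (Δx, Δy, Δh) = (10, 70, +0.25); to C = (-40, -10, -0.18).
Solve a·Δx + b·Δy = Δh: det = 10·(-10) − (-40)·70 = 2700.
∂h/∂x = [(+0.25)·(-10) − (-0.18)·70] / 2700 = +0.003741
∂h/∂y = [10·(-0.18) − (-40)·(+0.25)] / 2700 = +0.003037
Flow direction (−∇h) has components (-0.003741 E, -0.003037 N).
Azimuth = atan2(E, N) = atan2(-0.003741, -0.003037) = 230.9° ≈ 231°.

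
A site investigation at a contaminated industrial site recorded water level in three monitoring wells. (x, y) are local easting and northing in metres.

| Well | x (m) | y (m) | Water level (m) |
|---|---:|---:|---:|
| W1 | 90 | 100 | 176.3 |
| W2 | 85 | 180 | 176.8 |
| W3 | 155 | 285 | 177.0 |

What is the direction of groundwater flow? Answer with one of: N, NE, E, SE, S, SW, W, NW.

SE

Differences from W1: to W2 (Δx, Δy, Δh) = (-5, 80, +0.5); to W3 = (65, 185, +0.7).
Determinant of the coordinate differences = (-5)·185 − 65·80 = -6125.
∂h/∂x = [(+0.5)·185 − (+0.7)·80] / -6125 = -0.005959
∂h/∂y = [(-5)·(+0.7) − 65·(+0.5)] / -6125 = +0.005878
Flow = −∇h = (+0.005959 east, -0.005878 north), which points southeast.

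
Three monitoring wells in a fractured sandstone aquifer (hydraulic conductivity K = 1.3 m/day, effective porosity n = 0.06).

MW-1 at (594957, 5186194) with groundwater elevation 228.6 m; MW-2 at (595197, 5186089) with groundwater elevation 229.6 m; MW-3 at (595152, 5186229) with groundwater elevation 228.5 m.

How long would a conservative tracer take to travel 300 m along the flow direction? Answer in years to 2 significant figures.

5.0 years

With h = a·x + b·y + c and MW-1 as origin, the differences give:
  240·a + (-105)·b = +1.0
  195·a + 35·b = -0.1
Eliminate b (×35 and ×(-105), subtract): 28875·a = 24.50 → a = ∂h/∂x = +0.0008485
Back-substitute: b = ∂h/∂y = -0.007584.
|∇h| = √(0.0008485² + -0.007584²) = 0.007631
Seepage velocity v = K·i/n = 1.3 × 0.007631 / 0.06 = 0.1653 m/day.
t = 300 / 0.1653 = 1815 days = 4.97 years.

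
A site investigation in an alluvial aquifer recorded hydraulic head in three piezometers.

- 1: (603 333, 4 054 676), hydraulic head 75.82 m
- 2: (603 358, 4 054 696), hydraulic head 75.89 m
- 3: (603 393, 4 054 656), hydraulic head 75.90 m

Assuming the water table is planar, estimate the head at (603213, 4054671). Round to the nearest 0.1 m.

75.6 m

Three-point gradient (reference 1): Δ to 2 = (25, 20, +0.07), Δ to 3 = (60, -20, +0.08).
∂h/∂x = +0.001765, ∂h/∂y = +0.001294 (det = -1700).
h(603213, 4054671) = 75.82 + (+0.001765)·(-120) + (+0.001294)·(-5) = 75.82 -0.212 -0.006 = 75.602 m.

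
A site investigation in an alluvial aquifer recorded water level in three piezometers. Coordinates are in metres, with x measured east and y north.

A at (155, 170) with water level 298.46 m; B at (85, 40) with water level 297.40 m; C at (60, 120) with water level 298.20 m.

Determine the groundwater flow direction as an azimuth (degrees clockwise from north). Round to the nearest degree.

With h = a·x + b·y + c and A as origin, the differences give:
  (-70)·a + (-130)·b = -1.06
  (-95)·a + (-50)·b = -0.26
Eliminate b (×(-50) and ×(-130), subtract): -8850·a = 19.200 → a = ∂h/∂x = -0.002169
Back-substitute: b = ∂h/∂y = +0.009322.
Flow direction (−∇h) has components (+0.002169 E, -0.009322 N).
Azimuth = atan2(E, N) = atan2(+0.002169, -0.009322) = 166.9° ≈ 167°.

167°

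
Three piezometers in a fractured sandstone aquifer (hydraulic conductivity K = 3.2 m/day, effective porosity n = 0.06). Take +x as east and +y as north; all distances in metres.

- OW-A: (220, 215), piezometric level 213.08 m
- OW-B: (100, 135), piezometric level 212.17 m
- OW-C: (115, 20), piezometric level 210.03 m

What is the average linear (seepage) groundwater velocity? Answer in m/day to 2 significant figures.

Three-point gradient (reference OW-A): Δ to OW-B = (-120, -80, -0.91), Δ to OW-C = (-105, -195, -3.05).
∂h/∂x = -0.004437, ∂h/∂y = +0.01803 (det = 15000).
|∇h| = √(-0.004437² + 0.01803²) = 0.01857
Seepage velocity v = K·i/n = 3.2 × 0.01857 / 0.06 = 0.9904 m/day.

0.99 m/day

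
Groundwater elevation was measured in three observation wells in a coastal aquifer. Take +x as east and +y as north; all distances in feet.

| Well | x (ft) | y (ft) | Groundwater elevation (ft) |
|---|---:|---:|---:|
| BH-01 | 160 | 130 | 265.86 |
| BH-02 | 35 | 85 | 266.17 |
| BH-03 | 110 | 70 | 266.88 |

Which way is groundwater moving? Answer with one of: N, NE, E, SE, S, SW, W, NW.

N

With h = a·x + b·y + c and BH-01 as origin, the differences give:
  (-125)·a + (-45)·b = +0.31
  (-50)·a + (-60)·b = +1.02
Eliminate b (×(-60) and ×(-45), subtract): 5250·a = 27.300 → a = ∂h/∂x = +0.005200
Back-substitute: b = ∂h/∂y = -0.02133.
Flow = −∇h = (-0.005200 east, +0.02133 north), which points north.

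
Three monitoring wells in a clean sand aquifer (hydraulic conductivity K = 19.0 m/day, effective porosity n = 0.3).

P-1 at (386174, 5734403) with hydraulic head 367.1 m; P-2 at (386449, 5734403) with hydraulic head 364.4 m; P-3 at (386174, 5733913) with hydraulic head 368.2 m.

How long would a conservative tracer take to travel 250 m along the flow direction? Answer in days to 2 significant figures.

390 days

∂h/∂x = (364.4 − 367.1) / (386449 − 386174) = -0.009818
∂h/∂y = (368.2 − 367.1) / (5733913 − 5734403) = -0.002245
|∇h| = √(-0.009818² + -0.002245²) = 0.01007
Seepage velocity v = K·i/n = 19.0 × 0.01007 / 0.3 = 0.6378 m/day.
t = 250 / 0.6378 = 392 days.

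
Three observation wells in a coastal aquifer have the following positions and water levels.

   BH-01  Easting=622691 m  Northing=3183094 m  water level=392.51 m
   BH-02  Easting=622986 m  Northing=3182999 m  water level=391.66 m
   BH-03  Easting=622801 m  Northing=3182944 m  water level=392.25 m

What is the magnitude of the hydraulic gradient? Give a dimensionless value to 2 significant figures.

With h = a·x + b·y + c and BH-01 as origin, the differences give:
  295·a + (-95)·b = -0.85
  110·a + (-150)·b = -0.26
Eliminate b (×(-150) and ×(-95), subtract): -33800·a = 102.800 → a = ∂h/∂x = -0.003041
Back-substitute: b = ∂h/∂y = -0.0004970.
|∇h| = √(-0.003041² + -0.0004970²) = 0.003081

0.0031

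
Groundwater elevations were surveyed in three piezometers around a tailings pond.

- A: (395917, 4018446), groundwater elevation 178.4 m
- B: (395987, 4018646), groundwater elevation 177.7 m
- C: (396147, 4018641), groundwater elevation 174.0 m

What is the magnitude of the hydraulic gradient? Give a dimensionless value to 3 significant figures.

Taking A as reference: B−A = (70, 200, -0.7); C−A = (230, 195, -4.4).
Determinant of the coordinate differences = 70·195 − 230·200 = -32350.
∂h/∂x = [(-0.7)·195 − (-4.4)·200] / -32350 = -0.02298
∂h/∂y = [70·(-4.4) − 230·(-0.7)] / -32350 = +0.004544
|∇h| = √(-0.02298² + 0.004544²) = 0.02342

0.0234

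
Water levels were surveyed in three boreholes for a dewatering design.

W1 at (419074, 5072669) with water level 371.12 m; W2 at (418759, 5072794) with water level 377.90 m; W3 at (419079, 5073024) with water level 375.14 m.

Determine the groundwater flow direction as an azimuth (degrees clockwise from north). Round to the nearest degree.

124°

With h = a·x + b·y + c and W1 as origin, the differences give:
  (-315)·a + 125·b = +6.78
  5·a + 355·b = +4.02
Eliminate b (×355 and ×125, subtract): -112450·a = 1904.400 → a = ∂h/∂x = -0.01694
Back-substitute: b = ∂h/∂y = +0.01156.
Flow direction (−∇h) has components (+0.01694 E, -0.01156 N).
Azimuth = atan2(E, N) = atan2(+0.01694, -0.01156) = 124.3° ≈ 124°.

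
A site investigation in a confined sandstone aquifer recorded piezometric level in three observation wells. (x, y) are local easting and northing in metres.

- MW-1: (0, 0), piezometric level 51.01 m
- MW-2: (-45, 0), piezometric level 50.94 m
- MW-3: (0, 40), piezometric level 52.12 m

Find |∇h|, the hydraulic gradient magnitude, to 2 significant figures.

0.028

∂h/∂x = (50.94 − 51.01) / (-45 − 0) = +0.001556
∂h/∂y = (52.12 − 51.01) / (40 − 0) = +0.02775
|∇h| = √(0.001556² + 0.02775²) = 0.02779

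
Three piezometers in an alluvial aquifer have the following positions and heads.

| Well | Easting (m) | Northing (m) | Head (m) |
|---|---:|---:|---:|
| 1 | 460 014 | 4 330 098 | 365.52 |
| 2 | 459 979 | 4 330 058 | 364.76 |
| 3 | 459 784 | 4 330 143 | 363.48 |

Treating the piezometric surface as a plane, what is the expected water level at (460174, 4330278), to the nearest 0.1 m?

Taking 1 as reference: 2−1 = (-35, -40, -0.76); 3−1 = (-230, 45, -2.04).
Determinant of the coordinate differences = (-35)·45 − (-230)·(-40) = -10775.
∂h/∂x = [(-0.76)·45 − (-2.04)·(-40)] / -10775 = +0.01075
∂h/∂y = [(-35)·(-2.04) − (-230)·(-0.76)] / -10775 = +0.009596
h(460174, 4330278) = 365.52 + (+0.01075)·(160) + (+0.009596)·(180) = 365.52 +1.720 +1.727 = 368.967 m.

369.0 m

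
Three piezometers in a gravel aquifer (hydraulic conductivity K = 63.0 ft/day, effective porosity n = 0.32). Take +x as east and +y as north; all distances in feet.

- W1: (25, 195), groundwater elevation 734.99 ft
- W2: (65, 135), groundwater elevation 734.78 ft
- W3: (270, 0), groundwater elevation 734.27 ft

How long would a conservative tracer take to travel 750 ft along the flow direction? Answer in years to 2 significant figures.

With h = a·x + b·y + c and W1 as origin, the differences give:
  40·a + (-60)·b = -0.21
  245·a + (-195)·b = -0.72
Eliminate b (×(-195) and ×(-60), subtract): 6900·a = -2.250 → a = ∂h/∂x = -0.0003261
Back-substitute: b = ∂h/∂y = +0.003283.
|∇h| = √(-0.0003261² + 0.003283²) = 0.003299
Seepage velocity v = K·i/n = 63.0 × 0.003299 / 0.32 = 0.6495 ft/day.
t = 750 / 0.6495 = 1155 days = 3.16 years.

3.2 years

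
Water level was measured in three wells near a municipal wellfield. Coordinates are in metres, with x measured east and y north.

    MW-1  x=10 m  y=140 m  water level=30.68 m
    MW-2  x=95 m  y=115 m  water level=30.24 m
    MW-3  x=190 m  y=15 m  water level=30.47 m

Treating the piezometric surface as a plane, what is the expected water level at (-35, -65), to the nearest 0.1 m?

With h = a·x + b·y + c and MW-1 as origin, the differences give:
  85·a + (-25)·b = -0.44
  180·a + (-125)·b = -0.21
Eliminate b (×(-125) and ×(-25), subtract): -6125·a = 49.750 → a = ∂h/∂x = -0.008122
Back-substitute: b = ∂h/∂y = -0.01002.
h(-35, -65) = 30.68 + (-0.008122)·(-45) + (-0.01002)·(-205) = 30.68 +0.366 +2.053 = 33.099 m.

33.1 m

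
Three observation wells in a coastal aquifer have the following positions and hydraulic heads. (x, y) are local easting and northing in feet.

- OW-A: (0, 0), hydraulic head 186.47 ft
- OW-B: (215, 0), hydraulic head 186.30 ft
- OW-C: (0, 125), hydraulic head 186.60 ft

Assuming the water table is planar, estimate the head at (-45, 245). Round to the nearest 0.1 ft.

∂h/∂x = (186.30 − 186.47) / (215 − 0) = -0.0007907
∂h/∂y = (186.60 − 186.47) / (125 − 0) = +0.001040
h(-45, 245) = 186.47 + (-0.0007907)·(-45) + (+0.001040)·(245) = 186.47 +0.036 +0.255 = 186.760 ft.

186.8 ft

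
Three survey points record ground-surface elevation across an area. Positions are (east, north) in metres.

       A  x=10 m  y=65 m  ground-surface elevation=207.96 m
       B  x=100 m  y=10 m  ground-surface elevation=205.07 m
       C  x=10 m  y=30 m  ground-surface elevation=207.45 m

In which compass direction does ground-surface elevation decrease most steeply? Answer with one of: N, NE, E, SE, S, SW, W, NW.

SE

With z = a·x + b·y + c and A as origin, the differences give:
  90·a + (-55)·b = -2.89
  0·a + (-35)·b = -0.51
Eliminate b (×(-35) and ×(-55), subtract): -3150·a = 73.100 → a = ∂z/∂x = -0.02321
Back-substitute: b = ∂z/∂y = +0.01457.
Steepest decrease is along −∇f = (+0.02321 E, -0.01457 N) → southeast.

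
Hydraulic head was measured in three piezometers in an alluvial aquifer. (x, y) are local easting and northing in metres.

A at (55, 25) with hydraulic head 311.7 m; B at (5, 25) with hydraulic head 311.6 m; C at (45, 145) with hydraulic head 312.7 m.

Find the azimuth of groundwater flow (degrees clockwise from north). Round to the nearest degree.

Three-point gradient (reference A): Δ to B = (-50, 0, -0.1), Δ to C = (-10, 120, +1.0).
∂h/∂x = +0.002000, ∂h/∂y = +0.008500 (det = -6000).
Flow direction (−∇h) has components (-0.002000 E, -0.008500 N).
Azimuth = atan2(E, N) = atan2(-0.002000, -0.008500) = 193.2° ≈ 193°.

193°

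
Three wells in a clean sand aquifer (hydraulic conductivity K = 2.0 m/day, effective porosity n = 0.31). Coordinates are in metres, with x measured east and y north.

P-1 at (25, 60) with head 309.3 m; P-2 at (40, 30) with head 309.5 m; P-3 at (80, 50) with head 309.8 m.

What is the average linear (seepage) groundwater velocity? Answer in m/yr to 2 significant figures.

With h = a·x + b·y + c and P-1 as origin, the differences give:
  15·a + (-30)·b = +0.2
  55·a + (-10)·b = +0.5
Eliminate b (×(-10) and ×(-30), subtract): 1500·a = 13.00 → a = ∂h/∂x = +0.008667
Back-substitute: b = ∂h/∂y = -0.002333.
|∇h| = √(0.008667² + -0.002333²) = 0.008976
Seepage velocity v = K·i/n = 2.0 × 0.008976 / 0.31 = 0.05791 m/day = 21.15 m/yr.

21 m/yr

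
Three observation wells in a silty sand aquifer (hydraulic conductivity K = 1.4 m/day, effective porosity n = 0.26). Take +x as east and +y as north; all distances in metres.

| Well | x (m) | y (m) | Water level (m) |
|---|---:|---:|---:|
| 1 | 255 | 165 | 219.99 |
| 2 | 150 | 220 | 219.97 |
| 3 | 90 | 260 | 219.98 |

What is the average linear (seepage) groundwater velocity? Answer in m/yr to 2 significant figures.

5.7 m/yr

Taking 1 as reference: 2−1 = (-105, 55, -0.02); 3−1 = (-165, 95, -0.01).
Solve a·Δx + b·Δy = Δh: det = (-105)·95 − (-165)·55 = -900.
∂h/∂x = [(-0.02)·95 − (-0.01)·55] / -900 = +0.001500
∂h/∂y = [(-105)·(-0.01) − (-165)·(-0.02)] / -900 = +0.002500
|∇h| = √(0.001500² + 0.002500²) = 0.002915
Seepage velocity v = K·i/n = 1.4 × 0.002915 / 0.26 = 0.0157 m/day = 5.734 m/yr.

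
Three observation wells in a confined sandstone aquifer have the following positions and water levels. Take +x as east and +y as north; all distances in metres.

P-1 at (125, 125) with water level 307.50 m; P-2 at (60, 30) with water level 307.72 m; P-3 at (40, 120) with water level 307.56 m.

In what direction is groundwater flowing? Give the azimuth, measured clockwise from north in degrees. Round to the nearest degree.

Taking P-1 as reference: P-2−P-1 = (-65, -95, +0.22); P-3−P-1 = (-85, -5, +0.06).
Determinant of the coordinate differences = (-65)·(-5) − (-85)·(-95) = -7750.
∂h/∂x = [(+0.22)·(-5) − (+0.06)·(-95)] / -7750 = -0.0005935
∂h/∂y = [(-65)·(+0.06) − (-85)·(+0.22)] / -7750 = -0.001910
Flow direction (−∇h) has components (+0.0005935 E, +0.001910 N).
Azimuth = atan2(E, N) = atan2(+0.0005935, +0.001910) = 17.3° ≈ 017°.

017°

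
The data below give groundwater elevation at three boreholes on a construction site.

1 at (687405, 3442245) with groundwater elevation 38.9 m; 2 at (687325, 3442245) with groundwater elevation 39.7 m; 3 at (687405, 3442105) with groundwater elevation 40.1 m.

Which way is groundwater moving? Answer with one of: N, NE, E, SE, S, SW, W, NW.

NE

∂h/∂x = (39.7 − 38.9) / (687325 − 687405) = -0.01000
∂h/∂y = (40.1 − 38.9) / (3442105 − 3442245) = -0.008571
Flow = −∇h = (+0.01000 east, +0.008571 north), which points northeast.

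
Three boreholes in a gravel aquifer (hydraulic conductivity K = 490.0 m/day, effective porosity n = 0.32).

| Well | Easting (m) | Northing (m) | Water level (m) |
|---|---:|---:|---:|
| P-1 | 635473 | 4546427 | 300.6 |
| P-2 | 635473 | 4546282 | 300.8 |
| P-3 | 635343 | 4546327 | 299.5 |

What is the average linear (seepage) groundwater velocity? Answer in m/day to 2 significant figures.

With h = a·x + b·y + c and P-1 as origin, the differences give:
  0·a + (-145)·b = +0.2
  (-130)·a + (-100)·b = -1.1
Eliminate b (×(-100) and ×(-145), subtract): -18850·a = -179.50 → a = ∂h/∂x = +0.009523
Back-substitute: b = ∂h/∂y = -0.001379.
|∇h| = √(0.009523² + -0.001379²) = 0.009622
Seepage velocity v = K·i/n = 490.0 × 0.009622 / 0.32 = 14.73 m/day.

15 m/day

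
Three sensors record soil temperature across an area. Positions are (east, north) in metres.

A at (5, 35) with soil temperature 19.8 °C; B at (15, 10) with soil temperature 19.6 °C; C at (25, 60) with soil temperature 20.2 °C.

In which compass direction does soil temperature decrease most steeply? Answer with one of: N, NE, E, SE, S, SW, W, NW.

Differences from A: to B (Δx, Δy, Δh) = (10, -25, -0.2); to C = (20, 25, +0.4).
Solve a·Δx + b·Δy = ΔT: det = 10·25 − 20·(-25) = 750.
∂T/∂x = [(-0.2)·25 − (+0.4)·(-25)] / 750 = +0.006667
∂T/∂y = [10·(+0.4) − 20·(-0.2)] / 750 = +0.01067
Steepest decrease is along −∇f = (-0.006667 E, -0.01067 N) → southwest.

SW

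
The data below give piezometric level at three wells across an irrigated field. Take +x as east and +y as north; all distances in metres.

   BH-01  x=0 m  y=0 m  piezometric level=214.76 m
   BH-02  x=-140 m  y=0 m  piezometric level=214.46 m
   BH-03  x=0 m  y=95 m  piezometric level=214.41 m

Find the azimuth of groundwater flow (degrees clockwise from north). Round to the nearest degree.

330°

∂h/∂x = (214.46 − 214.76) / (-140 − 0) = +0.002143
∂h/∂y = (214.41 − 214.76) / (95 − 0) = -0.003684
Flow direction (−∇h) has components (-0.002143 E, +0.003684 N).
Azimuth = atan2(E, N) = atan2(-0.002143, +0.003684) = 329.8° ≈ 330°.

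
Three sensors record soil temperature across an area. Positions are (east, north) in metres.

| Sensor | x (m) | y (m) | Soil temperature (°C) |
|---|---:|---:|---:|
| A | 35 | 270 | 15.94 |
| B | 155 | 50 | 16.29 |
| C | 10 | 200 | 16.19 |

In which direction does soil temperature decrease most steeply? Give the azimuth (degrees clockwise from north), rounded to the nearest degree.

038°

Taking A as reference: B−A = (120, -220, +0.35); C−A = (-25, -70, +0.25).
Determinant of the coordinate differences = 120·(-70) − (-25)·(-220) = -13900.
∂T/∂x = [(+0.35)·(-70) − (+0.25)·(-220)] / -13900 = -0.002194
∂T/∂y = [120·(+0.25) − (-25)·(+0.35)] / -13900 = -0.002788
Steepest decrease is along −∇f: components (+0.002194 E, +0.002788 N).
Azimuth = atan2(+0.002194, +0.002788) = 38.2° ≈ 038°.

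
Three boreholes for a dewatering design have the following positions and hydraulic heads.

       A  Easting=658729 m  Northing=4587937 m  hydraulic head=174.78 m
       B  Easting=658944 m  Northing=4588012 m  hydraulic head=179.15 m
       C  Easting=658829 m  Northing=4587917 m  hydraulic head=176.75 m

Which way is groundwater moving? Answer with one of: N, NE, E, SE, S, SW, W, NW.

W

Differences from A: to B (Δx, Δy, Δh) = (215, 75, +4.37); to C = (100, -20, +1.97).
Determinant of the coordinate differences = 215·(-20) − 100·75 = -11800.
∂h/∂x = [(+4.37)·(-20) − (+1.97)·75] / -11800 = +0.01993
∂h/∂y = [215·(+1.97) − 100·(+4.37)] / -11800 = +0.001140
Flow = −∇h = (-0.01993 east, -0.001140 north), which points west.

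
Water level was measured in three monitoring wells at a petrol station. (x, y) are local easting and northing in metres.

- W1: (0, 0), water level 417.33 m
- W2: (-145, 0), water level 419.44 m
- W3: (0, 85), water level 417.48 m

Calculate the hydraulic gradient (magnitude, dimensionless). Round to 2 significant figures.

∂h/∂x = (419.44 − 417.33) / (-145 − 0) = -0.01455
∂h/∂y = (417.48 − 417.33) / (85 − 0) = +0.001765
|∇h| = √(-0.01455² + 0.001765²) = 0.01466

0.015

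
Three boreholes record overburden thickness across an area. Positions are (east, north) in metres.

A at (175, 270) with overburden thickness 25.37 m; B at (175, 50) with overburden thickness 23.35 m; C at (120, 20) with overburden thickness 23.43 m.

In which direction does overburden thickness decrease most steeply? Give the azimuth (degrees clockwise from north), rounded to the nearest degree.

Differences from A: to B (Δx, Δy, Δh) = (0, -220, -2.02); to C = (-55, -250, -1.94).
Determinant of the coordinate differences = 0·(-250) − (-55)·(-220) = -12100.
∂d/∂x = [(-2.02)·(-250) − (-1.94)·(-220)] / -12100 = -0.006463
∂d/∂y = [0·(-1.94) − (-55)·(-2.02)] / -12100 = +0.009182
Steepest decrease is along −∇f: components (+0.006463 E, -0.009182 N).
Azimuth = atan2(+0.006463, -0.009182) = 144.9° ≈ 145°.

145°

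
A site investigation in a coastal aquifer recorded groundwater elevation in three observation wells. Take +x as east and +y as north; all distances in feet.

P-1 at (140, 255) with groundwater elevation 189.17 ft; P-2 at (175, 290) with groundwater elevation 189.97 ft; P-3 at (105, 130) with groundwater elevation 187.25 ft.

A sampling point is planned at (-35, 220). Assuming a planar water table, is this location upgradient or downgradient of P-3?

Three-point gradient (reference P-1): Δ to P-2 = (35, 35, +0.80), Δ to P-3 = (-35, -125, -1.92).
∂h/∂x = +0.01041, ∂h/∂y = +0.01244 (det = -3150).
Head at (-35, 220) = 189.17 + (+0.01041)·(-175) + (+0.01244)·(-35) = 186.91 ft.
That is lower than the 187.25 ft at P-3, so the point is downgradient.

downgradient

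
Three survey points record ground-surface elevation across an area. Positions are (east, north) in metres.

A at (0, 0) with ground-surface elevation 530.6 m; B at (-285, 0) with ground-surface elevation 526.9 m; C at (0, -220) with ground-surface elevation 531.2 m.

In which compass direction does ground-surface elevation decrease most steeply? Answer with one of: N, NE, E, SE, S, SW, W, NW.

W

∂z/∂x = (526.9 − 530.6) / (-285 − 0) = +0.01298
∂z/∂y = (531.2 − 530.6) / (-220 − 0) = -0.002727
Steepest decrease is along −∇f = (-0.01298 E, +0.002727 N) → west.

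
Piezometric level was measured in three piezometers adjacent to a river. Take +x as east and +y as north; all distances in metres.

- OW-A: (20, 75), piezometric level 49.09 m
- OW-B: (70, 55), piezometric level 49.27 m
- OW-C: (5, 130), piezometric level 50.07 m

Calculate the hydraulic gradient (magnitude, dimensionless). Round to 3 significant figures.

Differences from OW-A: to OW-B (Δx, Δy, Δh) = (50, -20, +0.18); to OW-C = (-15, 55, +0.98).
Solve a·Δx + b·Δy = Δh: det = 50·55 − (-15)·(-20) = 2450.
∂h/∂x = [(+0.18)·55 − (+0.98)·(-20)] / 2450 = +0.01204
∂h/∂y = [50·(+0.98) − (-15)·(+0.18)] / 2450 = +0.02110
|∇h| = √(0.01204² + 0.02110²) = 0.02429

0.0243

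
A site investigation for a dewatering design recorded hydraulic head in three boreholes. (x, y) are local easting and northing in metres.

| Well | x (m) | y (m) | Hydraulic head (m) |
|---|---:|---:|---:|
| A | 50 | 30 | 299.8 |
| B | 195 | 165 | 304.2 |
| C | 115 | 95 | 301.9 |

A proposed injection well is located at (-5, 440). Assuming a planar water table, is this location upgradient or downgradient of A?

upgradient

With h = a·x + b·y + c and A as origin, the differences give:
  145·a + 135·b = +4.4
  65·a + 65·b = +2.1
Eliminate b (×65 and ×135, subtract): 650·a = 2.50 → a = ∂h/∂x = +0.003846
Back-substitute: b = ∂h/∂y = +0.02846.
Head at (-5, 440) = 299.8 + (+0.003846)·(-55) + (+0.02846)·(410) = 311.26 m.
That is higher than the 299.8 m at A, so the point is upgradient.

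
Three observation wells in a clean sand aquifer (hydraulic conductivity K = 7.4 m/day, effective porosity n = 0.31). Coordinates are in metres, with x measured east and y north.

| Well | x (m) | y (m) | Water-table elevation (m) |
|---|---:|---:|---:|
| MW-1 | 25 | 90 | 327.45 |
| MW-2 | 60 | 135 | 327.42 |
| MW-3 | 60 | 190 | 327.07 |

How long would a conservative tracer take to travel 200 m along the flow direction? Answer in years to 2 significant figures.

With h = a·x + b·y + c and MW-1 as origin, the differences give:
  35·a + 45·b = -0.03
  35·a + 100·b = -0.38
Eliminate b (×100 and ×45, subtract): 1925·a = 14.100 → a = ∂h/∂x = +0.007325
Back-substitute: b = ∂h/∂y = -0.006364.
|∇h| = √(0.007325² + -0.006364²) = 0.009703
Seepage velocity v = K·i/n = 7.4 × 0.009703 / 0.31 = 0.2316 m/day.
t = 200 / 0.2316 = 863.6 days = 2.36 years.

2.4 years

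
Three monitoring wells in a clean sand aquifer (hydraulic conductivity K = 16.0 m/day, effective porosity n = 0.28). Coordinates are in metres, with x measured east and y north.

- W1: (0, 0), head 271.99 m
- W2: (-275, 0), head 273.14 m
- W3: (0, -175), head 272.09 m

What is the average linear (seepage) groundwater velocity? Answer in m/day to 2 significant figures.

0.24 m/day

∂h/∂x = (273.14 − 271.99) / (-275 − 0) = -0.004182
∂h/∂y = (272.09 − 271.99) / (-175 − 0) = -0.0005714
|∇h| = √(-0.004182² + -0.0005714²) = 0.004221
Seepage velocity v = K·i/n = 16.0 × 0.004221 / 0.28 = 0.2412 m/day.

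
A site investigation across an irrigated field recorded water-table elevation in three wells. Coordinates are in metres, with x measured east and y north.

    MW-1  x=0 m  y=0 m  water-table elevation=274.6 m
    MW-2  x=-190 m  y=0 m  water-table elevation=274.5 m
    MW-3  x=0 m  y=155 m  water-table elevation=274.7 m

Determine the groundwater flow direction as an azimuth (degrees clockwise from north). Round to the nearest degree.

219°

∂h/∂x = (274.5 − 274.6) / (-190 − 0) = +0.0005263
∂h/∂y = (274.7 − 274.6) / (155 − 0) = +0.0006452
Flow direction (−∇h) has components (-0.0005263 E, -0.0006452 N).
Azimuth = atan2(E, N) = atan2(-0.0005263, -0.0006452) = 219.2° ≈ 219°.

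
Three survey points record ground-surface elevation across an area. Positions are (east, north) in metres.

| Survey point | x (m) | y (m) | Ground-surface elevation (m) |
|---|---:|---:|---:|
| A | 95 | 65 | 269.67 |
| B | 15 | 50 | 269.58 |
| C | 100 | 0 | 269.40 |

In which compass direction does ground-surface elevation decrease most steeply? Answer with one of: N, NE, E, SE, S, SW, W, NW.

S

With z = a·x + b·y + c and A as origin, the differences give:
  (-80)·a + (-15)·b = -0.09
  5·a + (-65)·b = -0.27
Eliminate b (×(-65) and ×(-15), subtract): 5275·a = 1.800 → a = ∂z/∂x = +0.0003412
Back-substitute: b = ∂z/∂y = +0.004180.
Steepest decrease is along −∇f = (-0.0003412 E, -0.004180 N) → south.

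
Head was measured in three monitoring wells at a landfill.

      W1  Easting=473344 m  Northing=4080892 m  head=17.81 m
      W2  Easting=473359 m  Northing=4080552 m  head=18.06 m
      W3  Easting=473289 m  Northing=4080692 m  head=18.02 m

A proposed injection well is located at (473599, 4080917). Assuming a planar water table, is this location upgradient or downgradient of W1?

Differences from W1: to W2 (Δx, Δy, Δh) = (15, -340, +0.25); to W3 = (-55, -200, +0.21).
Determinant of the coordinate differences = 15·(-200) − (-55)·(-340) = -21700.
∂h/∂x = [(+0.25)·(-200) − (+0.21)·(-340)] / -21700 = -0.0009862
∂h/∂y = [15·(+0.21) − (-55)·(+0.25)] / -21700 = -0.0007788
Head at (473599, 4080917) = 17.81 + (-0.0009862)·(255) + (-0.0007788)·(25) = 17.54 m.
That is lower than the 17.81 m at W1, so the point is downgradient.

downgradient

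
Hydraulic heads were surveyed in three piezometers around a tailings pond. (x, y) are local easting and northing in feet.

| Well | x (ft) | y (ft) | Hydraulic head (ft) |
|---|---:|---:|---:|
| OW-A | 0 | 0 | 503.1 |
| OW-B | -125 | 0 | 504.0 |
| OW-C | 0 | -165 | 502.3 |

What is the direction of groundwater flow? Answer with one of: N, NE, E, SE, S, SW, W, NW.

∂h/∂x = (504.0 − 503.1) / (-125 − 0) = -0.007200
∂h/∂y = (502.3 − 503.1) / (-165 − 0) = +0.004848
Flow = −∇h = (+0.007200 east, -0.004848 north), which points southeast.

SE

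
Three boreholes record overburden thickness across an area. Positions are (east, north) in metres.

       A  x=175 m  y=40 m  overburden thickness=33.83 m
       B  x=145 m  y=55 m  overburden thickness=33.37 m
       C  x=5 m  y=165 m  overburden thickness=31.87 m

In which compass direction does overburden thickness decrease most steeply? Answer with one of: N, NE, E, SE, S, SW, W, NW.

Differences from A: to B (Δx, Δy, Δh) = (-30, 15, -0.46); to C = (-170, 125, -1.96).
Determinant of the coordinate differences = (-30)·125 − (-170)·15 = -1200.
∂d/∂x = [(-0.46)·125 − (-1.96)·15] / -1200 = +0.02342
∂d/∂y = [(-30)·(-1.96) − (-170)·(-0.46)] / -1200 = +0.01617
Steepest decrease is along −∇f = (-0.02342 E, -0.01617 N) → southwest.

SW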